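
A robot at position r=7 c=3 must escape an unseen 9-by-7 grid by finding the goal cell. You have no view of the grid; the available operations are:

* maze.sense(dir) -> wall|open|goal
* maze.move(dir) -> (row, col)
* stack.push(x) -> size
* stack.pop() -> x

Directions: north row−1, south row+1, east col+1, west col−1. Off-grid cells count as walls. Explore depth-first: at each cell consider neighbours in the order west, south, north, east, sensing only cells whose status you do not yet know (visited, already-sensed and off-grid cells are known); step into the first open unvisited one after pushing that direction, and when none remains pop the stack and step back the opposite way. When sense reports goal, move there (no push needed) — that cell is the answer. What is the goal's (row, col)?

% maze.sense dir=west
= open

% stack.push x=west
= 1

% maze.move dir=west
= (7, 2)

% maze.sense dir=west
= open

% stack.push x=west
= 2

% maze.move dir=west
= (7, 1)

% maze.sense dir=west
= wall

% maze.sense dir=south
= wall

% maze.sense dir=north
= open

% stack.push x=north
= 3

% maze.move dir=north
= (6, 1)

% maze.sense dir=west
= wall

% maze.sense dir=north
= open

% stack.push x=north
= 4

% maze.move dir=north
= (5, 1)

% maze.sense dir=west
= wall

% maze.sense dir=north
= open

% stack.push x=north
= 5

% maze.move dir=north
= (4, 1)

% maze.sense dir=west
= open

% stack.push x=west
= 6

% maze.move dir=west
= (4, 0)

% maze.sense dir=north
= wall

% stack.pop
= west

% maze.move dir=east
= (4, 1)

% maze.sense dir=north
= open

% stack.push x=north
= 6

% maze.move dir=north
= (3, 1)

% maze.sense dir=north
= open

% stack.push x=north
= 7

% maze.move dir=north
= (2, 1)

% maze.sense dir=west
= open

% stack.push x=west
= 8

% maze.move dir=west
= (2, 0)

% maze.sense dir=north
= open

% stack.push x=north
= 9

% maze.move dir=north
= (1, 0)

% maze.sense dir=north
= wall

% maze.sense dir=east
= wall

% stack.pop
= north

% maze.move dir=south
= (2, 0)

% stack.pop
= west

% maze.move dir=east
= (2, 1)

% maze.sense dir=east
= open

% stack.push x=east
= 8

% maze.move dir=east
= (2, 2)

% maze.sense dir=south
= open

% stack.push x=south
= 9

% maze.move dir=south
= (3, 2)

% maze.sense dir=south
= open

% stack.push x=south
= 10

% maze.move dir=south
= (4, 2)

% maze.sense dir=south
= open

% stack.push x=south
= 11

% maze.move dir=south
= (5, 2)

% maze.sense dir=south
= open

% stack.push x=south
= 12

% maze.move dir=south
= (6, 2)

% maze.sense dir=east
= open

% stack.push x=east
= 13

% maze.move dir=east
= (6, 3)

% maze.sense dir=north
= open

% stack.push x=north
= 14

% maze.move dir=north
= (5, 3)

% maze.sense dir=north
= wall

% maze.sense dir=east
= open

% stack.push x=east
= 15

% maze.move dir=east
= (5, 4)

% maze.sense dir=south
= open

% stack.push x=south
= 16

% maze.move dir=south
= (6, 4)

% maze.sense dir=south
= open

% stack.push x=south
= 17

% maze.move dir=south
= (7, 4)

% maze.sense dir=south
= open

% stack.push x=south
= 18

% maze.move dir=south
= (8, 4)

% maze.sense dir=west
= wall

% maze.sense dir=east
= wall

% stack.pop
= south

% maze.move dir=north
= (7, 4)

% maze.sense dir=east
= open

% stack.push x=east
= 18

% maze.move dir=east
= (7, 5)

% maze.sense dir=north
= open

% stack.push x=north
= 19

% maze.move dir=north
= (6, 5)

% maze.sense dir=north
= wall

% maze.sense dir=east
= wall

% stack.pop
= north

% maze.move dir=south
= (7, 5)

% maze.sense dir=east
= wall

% stack.pop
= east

% maze.move dir=west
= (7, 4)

% stack.pop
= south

% maze.move dir=north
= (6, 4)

% stack.pop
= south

% maze.move dir=north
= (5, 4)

% maze.sense dir=north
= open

% stack.push x=north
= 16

% maze.move dir=north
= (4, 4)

% maze.sense dir=north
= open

% stack.push x=north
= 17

% maze.move dir=north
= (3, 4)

% maze.sense dir=west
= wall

% maze.sense dir=north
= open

% stack.push x=north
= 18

% maze.move dir=north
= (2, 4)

% maze.sense dir=west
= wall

% maze.sense dir=north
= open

% stack.push x=north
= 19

% maze.move dir=north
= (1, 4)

% maze.sense dir=west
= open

% stack.push x=west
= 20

% maze.move dir=west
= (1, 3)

% maze.sense dir=west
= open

% stack.push x=west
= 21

% maze.move dir=west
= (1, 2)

% maze.sense dir=north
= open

% stack.push x=north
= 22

% maze.move dir=north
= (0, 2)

% maze.sense dir=west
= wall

% maze.sense dir=east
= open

% stack.push x=east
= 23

% maze.move dir=east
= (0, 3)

% maze.sense dir=east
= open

% stack.push x=east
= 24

% maze.move dir=east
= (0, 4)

% maze.sense dir=east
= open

% stack.push x=east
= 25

% maze.move dir=east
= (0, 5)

% maze.sense dir=south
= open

% stack.push x=south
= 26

% maze.move dir=south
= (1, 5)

% maze.sense dir=south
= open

% stack.push x=south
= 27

% maze.move dir=south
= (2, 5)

% maze.sense dir=south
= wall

% maze.sense dir=east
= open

% stack.push x=east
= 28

% maze.move dir=east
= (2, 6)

% maze.sense dir=south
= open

% stack.push x=south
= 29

% maze.move dir=south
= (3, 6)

% maze.sense dir=south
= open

% stack.push x=south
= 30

% maze.move dir=south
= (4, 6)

% maze.sense dir=west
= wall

% maze.sense dir=south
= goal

% maze.move dir=south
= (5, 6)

Answer: (5, 6)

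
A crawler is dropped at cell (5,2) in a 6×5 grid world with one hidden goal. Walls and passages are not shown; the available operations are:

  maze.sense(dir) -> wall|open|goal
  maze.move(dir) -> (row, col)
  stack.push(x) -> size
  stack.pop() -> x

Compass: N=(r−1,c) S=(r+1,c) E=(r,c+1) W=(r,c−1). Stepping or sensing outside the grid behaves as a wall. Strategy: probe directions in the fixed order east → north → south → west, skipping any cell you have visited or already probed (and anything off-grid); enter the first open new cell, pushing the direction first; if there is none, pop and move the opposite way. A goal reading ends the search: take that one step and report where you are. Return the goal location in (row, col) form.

>>> maze.sense dir=east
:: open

>>> stack.push x=east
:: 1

>>> maze.move dir=east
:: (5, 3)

>>> maze.sense dir=east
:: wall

>>> maze.sense dir=north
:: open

>>> stack.push x=north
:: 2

>>> maze.move dir=north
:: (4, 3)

>>> maze.sense dir=east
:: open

>>> stack.push x=east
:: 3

>>> maze.move dir=east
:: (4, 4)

>>> maze.sense dir=north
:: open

>>> stack.push x=north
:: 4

>>> maze.move dir=north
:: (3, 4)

>>> maze.sense dir=north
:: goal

>>> maze.move dir=north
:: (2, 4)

Answer: (2, 4)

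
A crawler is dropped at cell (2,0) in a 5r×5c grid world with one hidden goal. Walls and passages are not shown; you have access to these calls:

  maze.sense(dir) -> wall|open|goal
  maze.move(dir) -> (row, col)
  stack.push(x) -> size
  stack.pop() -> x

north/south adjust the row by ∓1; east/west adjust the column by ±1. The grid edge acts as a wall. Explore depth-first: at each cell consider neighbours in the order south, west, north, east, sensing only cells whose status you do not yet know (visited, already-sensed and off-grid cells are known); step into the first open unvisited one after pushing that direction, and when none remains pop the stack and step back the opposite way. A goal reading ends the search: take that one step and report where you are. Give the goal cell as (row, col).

! maze.sense(dir='south') => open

! stack.push(x='south') => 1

! maze.move(dir='south') => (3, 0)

! maze.sense(dir='south') => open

! stack.push(x='south') => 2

! maze.move(dir='south') => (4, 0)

! maze.sense(dir='east') => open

! stack.push(x='east') => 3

! maze.move(dir='east') => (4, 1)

! maze.sense(dir='north') => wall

! maze.sense(dir='east') => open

! stack.push(x='east') => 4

! maze.move(dir='east') => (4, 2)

! maze.sense(dir='north') => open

! stack.push(x='north') => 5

! maze.move(dir='north') => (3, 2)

! maze.sense(dir='north') => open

! stack.push(x='north') => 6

! maze.move(dir='north') => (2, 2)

! maze.sense(dir='west') => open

! stack.push(x='west') => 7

! maze.move(dir='west') => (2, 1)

! maze.sense(dir='north') => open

! stack.push(x='north') => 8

! maze.move(dir='north') => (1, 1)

! maze.sense(dir='west') => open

! stack.push(x='west') => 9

! maze.move(dir='west') => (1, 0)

! maze.sense(dir='north') => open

! stack.push(x='north') => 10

! maze.move(dir='north') => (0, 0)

! maze.sense(dir='east') => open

! stack.push(x='east') => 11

! maze.move(dir='east') => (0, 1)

! maze.sense(dir='east') => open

! stack.push(x='east') => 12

! maze.move(dir='east') => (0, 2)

! maze.sense(dir='south') => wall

! maze.sense(dir='east') => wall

! stack.pop() => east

! maze.move(dir='west') => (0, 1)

! stack.pop() => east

! maze.move(dir='west') => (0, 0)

! stack.pop() => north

! maze.move(dir='south') => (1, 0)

! stack.pop() => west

! maze.move(dir='east') => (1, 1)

! stack.pop() => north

! maze.move(dir='south') => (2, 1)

! stack.pop() => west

! maze.move(dir='east') => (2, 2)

! maze.sense(dir='east') => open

! stack.push(x='east') => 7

! maze.move(dir='east') => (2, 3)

! maze.sense(dir='south') => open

! stack.push(x='south') => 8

! maze.move(dir='south') => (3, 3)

! maze.sense(dir='south') => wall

! maze.sense(dir='east') => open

! stack.push(x='east') => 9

! maze.move(dir='east') => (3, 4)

! maze.sense(dir='south') => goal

! maze.move(dir='south') => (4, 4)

Answer: (4, 4)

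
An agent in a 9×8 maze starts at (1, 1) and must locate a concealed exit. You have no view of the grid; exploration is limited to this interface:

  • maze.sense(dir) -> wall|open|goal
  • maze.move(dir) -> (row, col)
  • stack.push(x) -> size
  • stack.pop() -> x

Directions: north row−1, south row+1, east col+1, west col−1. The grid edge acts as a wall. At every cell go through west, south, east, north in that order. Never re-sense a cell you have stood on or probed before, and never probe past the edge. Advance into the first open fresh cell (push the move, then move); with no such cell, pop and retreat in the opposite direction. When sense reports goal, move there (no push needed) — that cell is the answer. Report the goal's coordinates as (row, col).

Using maze.sense passing dir='west', → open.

Calling stack.push passing x='west', yielding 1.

I use maze.move passing dir='west', and get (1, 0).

I run maze.sense passing dir='south', → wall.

I use maze.sense passing dir='north', which returns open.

Using stack.push passing x='north', and observe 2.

I use maze.move passing dir='north', and observe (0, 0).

I try maze.sense passing dir='east', and see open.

Invoking stack.push passing x='east', and get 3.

Using maze.move passing dir='east', : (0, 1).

Then maze.sense passing dir='east', and observe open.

I try stack.push passing x='east', giving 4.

Then maze.move passing dir='east', and see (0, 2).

I run maze.sense passing dir='south', → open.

Calling stack.push passing x='south', and see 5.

Invoking maze.move passing dir='south', : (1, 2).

I invoke maze.sense passing dir='south', which returns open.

I call stack.push passing x='south', → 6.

Invoking maze.move passing dir='south', → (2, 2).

Now I run maze.sense passing dir='west', and get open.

I call stack.push passing x='west', yielding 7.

I call maze.move passing dir='west', yielding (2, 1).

I try maze.sense passing dir='south', and get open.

Now I run stack.push passing x='south', and see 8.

I run maze.move passing dir='south', and get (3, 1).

I call maze.sense passing dir='west', which returns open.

I use stack.push passing x='west', — result: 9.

Then maze.move passing dir='west', which returns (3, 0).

Calling maze.sense passing dir='south', yielding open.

Using stack.push passing x='south', → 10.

Calling maze.move passing dir='south', and get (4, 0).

Calling maze.sense passing dir='south', : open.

I invoke stack.push passing x='south', — result: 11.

I call maze.move passing dir='south', → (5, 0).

I try maze.sense passing dir='south', → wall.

I try maze.sense passing dir='east', yielding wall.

Then stack.pop(), and get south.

Next I call maze.move passing dir='north', and get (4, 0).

I try maze.sense passing dir='east', → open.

I invoke stack.push passing x='east', yielding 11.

Next I call maze.move passing dir='east', yielding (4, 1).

Now I run maze.sense passing dir='east', and see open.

Invoking stack.push passing x='east', which returns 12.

I try maze.move passing dir='east', yielding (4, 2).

Now I run maze.sense passing dir='south', — result: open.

I run stack.push passing x='south', giving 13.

Invoking maze.move passing dir='south', — result: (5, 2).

Using maze.sense passing dir='south', → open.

I call stack.push passing x='south', and see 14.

I call maze.move passing dir='south', yielding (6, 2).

I try maze.sense passing dir='west', and see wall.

Using maze.sense passing dir='south', and see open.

I use stack.push passing x='south', and see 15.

I invoke maze.move passing dir='south', giving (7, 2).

I try maze.sense passing dir='west', and get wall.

Calling maze.sense passing dir='south', and observe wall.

I invoke maze.sense passing dir='east', and get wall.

Now I run stack.pop, : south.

I invoke maze.move passing dir='north', yielding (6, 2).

Calling maze.sense passing dir='east', and see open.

Using stack.push passing x='east', — result: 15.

Now I run maze.move passing dir='east', and see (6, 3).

Using maze.sense passing dir='east', giving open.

I invoke stack.push passing x='east', and observe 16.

Calling maze.move passing dir='east', → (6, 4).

Then maze.sense passing dir='south', → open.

Invoking stack.push passing x='south', and get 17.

I run maze.move passing dir='south', giving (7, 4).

I try maze.sense passing dir='south', giving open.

I call stack.push passing x='south', and observe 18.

I run maze.move passing dir='south', which returns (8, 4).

I invoke maze.sense passing dir='west', : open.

I try stack.push passing x='west', → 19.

I try maze.move passing dir='west', which returns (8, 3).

Invoking stack.pop(), and observe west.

I try maze.move passing dir='east', and get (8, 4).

I try maze.sense passing dir='east', and get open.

I use stack.push passing x='east', and get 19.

I run maze.move passing dir='east', yielding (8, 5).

I use maze.sense passing dir='east', and see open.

I invoke stack.push passing x='east', yielding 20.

Invoking maze.move passing dir='east', and observe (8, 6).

I use maze.sense passing dir='east', — result: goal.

I run maze.move passing dir='east', giving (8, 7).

Answer: (8, 7)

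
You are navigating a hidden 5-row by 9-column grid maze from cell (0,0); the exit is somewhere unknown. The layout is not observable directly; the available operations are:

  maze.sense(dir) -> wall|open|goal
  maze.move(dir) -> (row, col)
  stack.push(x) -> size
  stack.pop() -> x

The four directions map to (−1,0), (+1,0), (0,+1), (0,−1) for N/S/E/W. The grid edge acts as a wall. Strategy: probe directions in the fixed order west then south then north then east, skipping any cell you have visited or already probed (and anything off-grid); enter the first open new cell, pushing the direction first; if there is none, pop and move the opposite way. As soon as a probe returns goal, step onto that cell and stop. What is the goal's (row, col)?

! 1. sense(dir=south) -> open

! 2. push(x=south) -> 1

! 3. move(dir=south) -> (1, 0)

! 4. sense(dir=south) -> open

! 5. push(x=south) -> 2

! 6. move(dir=south) -> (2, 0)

! 7. sense(dir=south) -> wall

! 8. sense(dir=east) -> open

! 9. push(x=east) -> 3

! 10. move(dir=east) -> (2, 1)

! 11. sense(dir=south) -> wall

! 12. sense(dir=north) -> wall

! 13. sense(dir=east) -> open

! 14. push(x=east) -> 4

! 15. move(dir=east) -> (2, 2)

! 16. sense(dir=south) -> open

! 17. push(x=south) -> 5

! 18. move(dir=south) -> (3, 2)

! 19. sense(dir=south) -> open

! 20. push(x=south) -> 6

! 21. move(dir=south) -> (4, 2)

! 22. sense(dir=west) -> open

! 23. push(x=west) -> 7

! 24. move(dir=west) -> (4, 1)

! 25. sense(dir=west) -> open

! 26. push(x=west) -> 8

! 27. move(dir=west) -> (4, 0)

! 28. pop() -> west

! 29. move(dir=east) -> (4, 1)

! 30. pop() -> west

! 31. move(dir=east) -> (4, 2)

! 32. sense(dir=east) -> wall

! 33. pop() -> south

! 34. move(dir=north) -> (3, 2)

! 35. sense(dir=east) -> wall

! 36. pop() -> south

! 37. move(dir=north) -> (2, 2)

! 38. sense(dir=north) -> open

! 39. push(x=north) -> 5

! 40. move(dir=north) -> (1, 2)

! 41. sense(dir=north) -> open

! 42. push(x=north) -> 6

! 43. move(dir=north) -> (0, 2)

! 44. sense(dir=west) -> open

! 45. push(x=west) -> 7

! 46. move(dir=west) -> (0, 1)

! 47. pop() -> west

! 48. move(dir=east) -> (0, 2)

! 49. sense(dir=east) -> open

! 50. push(x=east) -> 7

! 51. move(dir=east) -> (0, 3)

! 52. sense(dir=south) -> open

! 53. push(x=south) -> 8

! 54. move(dir=south) -> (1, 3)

! 55. sense(dir=south) -> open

! 56. push(x=south) -> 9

! 57. move(dir=south) -> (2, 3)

! 58. sense(dir=east) -> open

! 59. push(x=east) -> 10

! 60. move(dir=east) -> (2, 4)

! 61. sense(dir=south) -> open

! 62. push(x=south) -> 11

! 63. move(dir=south) -> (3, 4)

! 64. sense(dir=south) -> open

! 65. push(x=south) -> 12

! 66. move(dir=south) -> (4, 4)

! 67. sense(dir=east) -> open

! 68. push(x=east) -> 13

! 69. move(dir=east) -> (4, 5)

! 70. sense(dir=north) -> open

! 71. push(x=north) -> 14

! 72. move(dir=north) -> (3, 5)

! 73. sense(dir=north) -> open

! 74. push(x=north) -> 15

! 75. move(dir=north) -> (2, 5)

! 76. sense(dir=north) -> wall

! 77. sense(dir=east) -> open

! 78. push(x=east) -> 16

! 79. move(dir=east) -> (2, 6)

! 80. sense(dir=south) -> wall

! 81. sense(dir=north) -> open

! 82. push(x=north) -> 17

! 83. move(dir=north) -> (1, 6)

! 84. sense(dir=north) -> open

! 85. push(x=north) -> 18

! 86. move(dir=north) -> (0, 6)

! 87. sense(dir=west) -> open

! 88. push(x=west) -> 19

! 89. move(dir=west) -> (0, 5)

! 90. sense(dir=west) -> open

! 91. push(x=west) -> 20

! 92. move(dir=west) -> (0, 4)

! 93. sense(dir=south) -> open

! 94. push(x=south) -> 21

! 95. move(dir=south) -> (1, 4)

! 96. pop() -> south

! 97. move(dir=north) -> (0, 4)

! 98. pop() -> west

! 99. move(dir=east) -> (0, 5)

! 100. pop() -> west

! 101. move(dir=east) -> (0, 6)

! 102. sense(dir=east) -> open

! 103. push(x=east) -> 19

! 104. move(dir=east) -> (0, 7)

! 105. sense(dir=south) -> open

! 106. push(x=south) -> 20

! 107. move(dir=south) -> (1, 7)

! 108. sense(dir=south) -> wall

! 109. sense(dir=east) -> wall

! 110. pop() -> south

! 111. move(dir=north) -> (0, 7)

! 112. sense(dir=east) -> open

! 113. push(x=east) -> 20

! 114. move(dir=east) -> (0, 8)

! 115. pop() -> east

! 116. move(dir=west) -> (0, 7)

! 117. pop() -> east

! 118. move(dir=west) -> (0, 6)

! 119. pop() -> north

! 120. move(dir=south) -> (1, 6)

! 121. pop() -> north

! 122. move(dir=south) -> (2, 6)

! 123. pop() -> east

! 124. move(dir=west) -> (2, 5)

! 125. pop() -> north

! 126. move(dir=south) -> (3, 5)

! 127. pop() -> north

! 128. move(dir=south) -> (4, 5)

! 129. sense(dir=east) -> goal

! 130. move(dir=east) -> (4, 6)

Answer: (4, 6)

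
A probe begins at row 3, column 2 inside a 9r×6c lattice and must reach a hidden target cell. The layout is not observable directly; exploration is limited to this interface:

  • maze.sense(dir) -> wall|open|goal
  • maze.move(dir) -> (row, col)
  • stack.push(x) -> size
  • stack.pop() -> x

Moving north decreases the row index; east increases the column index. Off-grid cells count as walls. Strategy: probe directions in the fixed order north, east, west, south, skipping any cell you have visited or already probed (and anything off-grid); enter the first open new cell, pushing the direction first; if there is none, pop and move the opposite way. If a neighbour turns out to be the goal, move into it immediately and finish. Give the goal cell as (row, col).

% sense dir=north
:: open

% push x=north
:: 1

% move dir=north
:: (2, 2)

% sense dir=north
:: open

% push x=north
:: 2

% move dir=north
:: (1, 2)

% sense dir=north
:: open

% push x=north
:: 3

% move dir=north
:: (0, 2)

% sense dir=east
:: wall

% sense dir=west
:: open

% push x=west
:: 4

% move dir=west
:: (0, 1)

% sense dir=west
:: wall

% sense dir=south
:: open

% push x=south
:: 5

% move dir=south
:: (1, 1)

% sense dir=west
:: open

% push x=west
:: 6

% move dir=west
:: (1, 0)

% sense dir=south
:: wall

% pop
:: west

% move dir=east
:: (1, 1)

% sense dir=south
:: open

% push x=south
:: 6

% move dir=south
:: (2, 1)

% sense dir=south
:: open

% push x=south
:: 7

% move dir=south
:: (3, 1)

% sense dir=west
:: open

% push x=west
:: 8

% move dir=west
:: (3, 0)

% sense dir=south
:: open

% push x=south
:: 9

% move dir=south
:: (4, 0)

% sense dir=east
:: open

% push x=east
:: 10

% move dir=east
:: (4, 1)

% sense dir=east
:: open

% push x=east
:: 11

% move dir=east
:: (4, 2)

% sense dir=east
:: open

% push x=east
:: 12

% move dir=east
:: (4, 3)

% sense dir=north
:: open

% push x=north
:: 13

% move dir=north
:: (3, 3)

% sense dir=north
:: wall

% sense dir=east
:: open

% push x=east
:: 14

% move dir=east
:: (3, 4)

% sense dir=north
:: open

% push x=north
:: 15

% move dir=north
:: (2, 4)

% sense dir=north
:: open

% push x=north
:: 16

% move dir=north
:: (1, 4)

% sense dir=north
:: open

% push x=north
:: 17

% move dir=north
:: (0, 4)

% sense dir=east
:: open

% push x=east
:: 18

% move dir=east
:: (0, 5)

% sense dir=south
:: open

% push x=south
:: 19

% move dir=south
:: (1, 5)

% sense dir=south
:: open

% push x=south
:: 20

% move dir=south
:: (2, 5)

% sense dir=south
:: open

% push x=south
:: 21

% move dir=south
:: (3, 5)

% sense dir=south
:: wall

% pop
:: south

% move dir=north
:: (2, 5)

% pop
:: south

% move dir=north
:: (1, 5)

% pop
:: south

% move dir=north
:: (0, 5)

% pop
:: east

% move dir=west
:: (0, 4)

% pop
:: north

% move dir=south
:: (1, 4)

% sense dir=west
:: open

% push x=west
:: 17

% move dir=west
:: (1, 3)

% pop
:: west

% move dir=east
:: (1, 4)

% pop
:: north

% move dir=south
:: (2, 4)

% pop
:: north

% move dir=south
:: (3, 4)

% sense dir=south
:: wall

% pop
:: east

% move dir=west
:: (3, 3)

% pop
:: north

% move dir=south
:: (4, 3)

% sense dir=south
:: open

% push x=south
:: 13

% move dir=south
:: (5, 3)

% sense dir=east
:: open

% push x=east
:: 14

% move dir=east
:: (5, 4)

% sense dir=east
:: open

% push x=east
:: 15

% move dir=east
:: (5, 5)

% sense dir=south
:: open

% push x=south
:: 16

% move dir=south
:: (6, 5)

% sense dir=west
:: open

% push x=west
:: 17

% move dir=west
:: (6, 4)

% sense dir=west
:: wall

% sense dir=south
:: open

% push x=south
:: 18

% move dir=south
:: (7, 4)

% sense dir=east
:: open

% push x=east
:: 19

% move dir=east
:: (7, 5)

% sense dir=south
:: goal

% move dir=south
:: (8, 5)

Answer: (8, 5)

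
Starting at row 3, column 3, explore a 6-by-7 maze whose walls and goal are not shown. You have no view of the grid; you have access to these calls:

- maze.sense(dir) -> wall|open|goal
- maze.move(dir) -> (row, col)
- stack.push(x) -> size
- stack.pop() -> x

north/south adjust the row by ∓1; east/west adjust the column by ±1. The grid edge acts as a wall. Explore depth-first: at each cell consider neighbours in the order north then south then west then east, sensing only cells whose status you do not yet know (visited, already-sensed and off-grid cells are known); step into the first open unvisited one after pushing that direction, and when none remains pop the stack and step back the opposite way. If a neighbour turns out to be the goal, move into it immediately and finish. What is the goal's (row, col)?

// sense(dir→north) ~> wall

// sense(dir→south) ~> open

// push(x→south) ~> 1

// move(dir→south) ~> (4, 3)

// sense(dir→south) ~> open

// push(x→south) ~> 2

// move(dir→south) ~> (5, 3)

// sense(dir→west) ~> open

// push(x→west) ~> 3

// move(dir→west) ~> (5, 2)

// sense(dir→north) ~> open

// push(x→north) ~> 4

// move(dir→north) ~> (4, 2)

// sense(dir→north) ~> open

// push(x→north) ~> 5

// move(dir→north) ~> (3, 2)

// sense(dir→north) ~> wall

// sense(dir→west) ~> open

// push(x→west) ~> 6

// move(dir→west) ~> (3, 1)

// sense(dir→north) ~> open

// push(x→north) ~> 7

// move(dir→north) ~> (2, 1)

// sense(dir→north) ~> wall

// sense(dir→west) ~> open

// push(x→west) ~> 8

// move(dir→west) ~> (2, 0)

// sense(dir→north) ~> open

// push(x→north) ~> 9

// move(dir→north) ~> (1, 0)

// sense(dir→north) ~> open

// push(x→north) ~> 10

// move(dir→north) ~> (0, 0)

// sense(dir→east) ~> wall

// pop() ~> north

// move(dir→south) ~> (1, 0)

// pop() ~> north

// move(dir→south) ~> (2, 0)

// sense(dir→south) ~> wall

// pop() ~> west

// move(dir→east) ~> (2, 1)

// pop() ~> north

// move(dir→south) ~> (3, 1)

// sense(dir→south) ~> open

// push(x→south) ~> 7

// move(dir→south) ~> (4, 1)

// sense(dir→south) ~> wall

// sense(dir→west) ~> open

// push(x→west) ~> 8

// move(dir→west) ~> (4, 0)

// sense(dir→south) ~> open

// push(x→south) ~> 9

// move(dir→south) ~> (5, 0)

// pop() ~> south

// move(dir→north) ~> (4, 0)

// pop() ~> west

// move(dir→east) ~> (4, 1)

// pop() ~> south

// move(dir→north) ~> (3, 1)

// pop() ~> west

// move(dir→east) ~> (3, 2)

// pop() ~> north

// move(dir→south) ~> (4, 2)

// pop() ~> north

// move(dir→south) ~> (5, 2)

// pop() ~> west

// move(dir→east) ~> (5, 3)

// sense(dir→east) ~> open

// push(x→east) ~> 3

// move(dir→east) ~> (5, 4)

// sense(dir→north) ~> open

// push(x→north) ~> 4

// move(dir→north) ~> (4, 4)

// sense(dir→north) ~> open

// push(x→north) ~> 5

// move(dir→north) ~> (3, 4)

// sense(dir→north) ~> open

// push(x→north) ~> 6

// move(dir→north) ~> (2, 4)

// sense(dir→north) ~> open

// push(x→north) ~> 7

// move(dir→north) ~> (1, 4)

// sense(dir→north) ~> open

// push(x→north) ~> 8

// move(dir→north) ~> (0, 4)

// sense(dir→west) ~> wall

// sense(dir→east) ~> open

// push(x→east) ~> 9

// move(dir→east) ~> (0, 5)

// sense(dir→south) ~> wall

// sense(dir→east) ~> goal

// move(dir→east) ~> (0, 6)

Answer: (0, 6)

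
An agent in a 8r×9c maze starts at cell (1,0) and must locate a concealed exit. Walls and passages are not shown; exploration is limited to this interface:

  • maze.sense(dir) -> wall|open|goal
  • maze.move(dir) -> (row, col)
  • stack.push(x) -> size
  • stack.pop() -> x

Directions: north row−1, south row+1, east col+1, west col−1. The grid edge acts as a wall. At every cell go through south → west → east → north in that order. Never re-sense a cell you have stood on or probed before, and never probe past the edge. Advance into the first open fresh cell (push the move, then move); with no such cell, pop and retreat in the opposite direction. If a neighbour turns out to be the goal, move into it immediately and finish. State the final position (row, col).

·→ sense(south)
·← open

·→ push(south)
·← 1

·→ move(south)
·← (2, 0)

·→ sense(south)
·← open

·→ push(south)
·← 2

·→ move(south)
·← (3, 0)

·→ sense(south)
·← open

·→ push(south)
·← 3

·→ move(south)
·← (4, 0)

·→ sense(south)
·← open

·→ push(south)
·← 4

·→ move(south)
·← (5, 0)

·→ sense(south)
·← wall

·→ sense(east)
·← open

·→ push(east)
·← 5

·→ move(east)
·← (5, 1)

·→ sense(south)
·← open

·→ push(south)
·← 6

·→ move(south)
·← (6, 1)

·→ sense(south)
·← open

·→ push(south)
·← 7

·→ move(south)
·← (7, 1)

·→ sense(west)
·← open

·→ push(west)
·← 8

·→ move(west)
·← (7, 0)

·→ pop()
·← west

·→ move(east)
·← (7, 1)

·→ sense(east)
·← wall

·→ pop()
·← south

·→ move(north)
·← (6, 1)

·→ sense(east)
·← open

·→ push(east)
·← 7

·→ move(east)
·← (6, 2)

·→ sense(east)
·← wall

·→ sense(north)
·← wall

·→ pop()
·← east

·→ move(west)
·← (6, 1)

·→ pop()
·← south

·→ move(north)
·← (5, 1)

·→ sense(north)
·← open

·→ push(north)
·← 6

·→ move(north)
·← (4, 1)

·→ sense(east)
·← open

·→ push(east)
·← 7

·→ move(east)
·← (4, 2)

·→ sense(east)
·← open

·→ push(east)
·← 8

·→ move(east)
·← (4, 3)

·→ sense(south)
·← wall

·→ sense(east)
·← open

·→ push(east)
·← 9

·→ move(east)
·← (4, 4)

·→ sense(south)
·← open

·→ push(south)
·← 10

·→ move(south)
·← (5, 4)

·→ sense(south)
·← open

·→ push(south)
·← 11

·→ move(south)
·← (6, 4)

·→ sense(south)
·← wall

·→ sense(east)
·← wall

·→ pop()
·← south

·→ move(north)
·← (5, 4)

·→ sense(east)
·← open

·→ push(east)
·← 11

·→ move(east)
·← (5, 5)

·→ sense(east)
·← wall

·→ sense(north)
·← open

·→ push(north)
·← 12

·→ move(north)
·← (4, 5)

·→ sense(east)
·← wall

·→ sense(north)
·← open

·→ push(north)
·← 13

·→ move(north)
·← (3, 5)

·→ sense(west)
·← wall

·→ sense(east)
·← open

·→ push(east)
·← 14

·→ move(east)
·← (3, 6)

·→ sense(east)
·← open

·→ push(east)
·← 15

·→ move(east)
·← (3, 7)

·→ sense(south)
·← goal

·→ move(south)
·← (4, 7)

Answer: (4, 7)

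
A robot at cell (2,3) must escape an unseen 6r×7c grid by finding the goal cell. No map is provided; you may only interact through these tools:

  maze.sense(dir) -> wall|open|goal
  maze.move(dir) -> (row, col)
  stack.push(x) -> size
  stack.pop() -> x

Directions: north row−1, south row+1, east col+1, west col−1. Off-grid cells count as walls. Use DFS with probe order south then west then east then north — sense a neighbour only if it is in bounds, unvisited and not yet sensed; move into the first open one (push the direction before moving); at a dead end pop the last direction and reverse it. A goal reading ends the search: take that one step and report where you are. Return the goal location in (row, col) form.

==> sense(dir→south)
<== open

==> push(x→south)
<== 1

==> move(dir→south)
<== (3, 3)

==> sense(dir→south)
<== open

==> push(x→south)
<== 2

==> move(dir→south)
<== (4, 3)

==> sense(dir→south)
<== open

==> push(x→south)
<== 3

==> move(dir→south)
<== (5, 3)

==> sense(dir→west)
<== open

==> push(x→west)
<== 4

==> move(dir→west)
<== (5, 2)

==> sense(dir→west)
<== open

==> push(x→west)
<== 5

==> move(dir→west)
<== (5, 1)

==> sense(dir→west)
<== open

==> push(x→west)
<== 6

==> move(dir→west)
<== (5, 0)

==> sense(dir→north)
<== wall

==> pop()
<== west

==> move(dir→east)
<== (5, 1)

==> sense(dir→north)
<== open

==> push(x→north)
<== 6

==> move(dir→north)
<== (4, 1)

==> sense(dir→east)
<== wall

==> sense(dir→north)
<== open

==> push(x→north)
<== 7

==> move(dir→north)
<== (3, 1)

==> sense(dir→west)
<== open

==> push(x→west)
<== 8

==> move(dir→west)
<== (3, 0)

==> sense(dir→north)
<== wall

==> pop()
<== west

==> move(dir→east)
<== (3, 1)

==> sense(dir→east)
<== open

==> push(x→east)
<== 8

==> move(dir→east)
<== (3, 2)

==> sense(dir→north)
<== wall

==> pop()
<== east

==> move(dir→west)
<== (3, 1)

==> sense(dir→north)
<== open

==> push(x→north)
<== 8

==> move(dir→north)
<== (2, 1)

==> sense(dir→north)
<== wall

==> pop()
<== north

==> move(dir→south)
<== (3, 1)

==> pop()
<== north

==> move(dir→south)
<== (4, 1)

==> pop()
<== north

==> move(dir→south)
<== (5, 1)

==> pop()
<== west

==> move(dir→east)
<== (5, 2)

==> pop()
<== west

==> move(dir→east)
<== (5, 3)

==> sense(dir→east)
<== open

==> push(x→east)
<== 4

==> move(dir→east)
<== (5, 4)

==> sense(dir→east)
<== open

==> push(x→east)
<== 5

==> move(dir→east)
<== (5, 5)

==> sense(dir→east)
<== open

==> push(x→east)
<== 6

==> move(dir→east)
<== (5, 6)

==> sense(dir→north)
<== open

==> push(x→north)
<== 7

==> move(dir→north)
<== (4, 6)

==> sense(dir→west)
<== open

==> push(x→west)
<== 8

==> move(dir→west)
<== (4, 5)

==> sense(dir→west)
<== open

==> push(x→west)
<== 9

==> move(dir→west)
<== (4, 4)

==> sense(dir→north)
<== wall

==> pop()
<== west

==> move(dir→east)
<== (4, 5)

==> sense(dir→north)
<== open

==> push(x→north)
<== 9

==> move(dir→north)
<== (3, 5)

==> sense(dir→east)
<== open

==> push(x→east)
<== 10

==> move(dir→east)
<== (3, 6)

==> sense(dir→north)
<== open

==> push(x→north)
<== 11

==> move(dir→north)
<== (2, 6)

==> sense(dir→west)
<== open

==> push(x→west)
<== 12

==> move(dir→west)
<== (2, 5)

==> sense(dir→west)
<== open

==> push(x→west)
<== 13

==> move(dir→west)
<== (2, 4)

==> sense(dir→north)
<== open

==> push(x→north)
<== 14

==> move(dir→north)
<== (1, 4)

==> sense(dir→west)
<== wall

==> sense(dir→east)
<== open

==> push(x→east)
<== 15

==> move(dir→east)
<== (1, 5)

==> sense(dir→east)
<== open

==> push(x→east)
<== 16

==> move(dir→east)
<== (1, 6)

==> sense(dir→north)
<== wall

==> pop()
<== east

==> move(dir→west)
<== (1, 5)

==> sense(dir→north)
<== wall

==> pop()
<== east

==> move(dir→west)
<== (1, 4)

==> sense(dir→north)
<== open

==> push(x→north)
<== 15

==> move(dir→north)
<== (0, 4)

==> sense(dir→west)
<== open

==> push(x→west)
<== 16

==> move(dir→west)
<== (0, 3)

==> sense(dir→west)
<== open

==> push(x→west)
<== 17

==> move(dir→west)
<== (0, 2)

==> sense(dir→south)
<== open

==> push(x→south)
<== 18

==> move(dir→south)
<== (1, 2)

==> pop()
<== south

==> move(dir→north)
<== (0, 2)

==> sense(dir→west)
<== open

==> push(x→west)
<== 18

==> move(dir→west)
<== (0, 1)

==> sense(dir→west)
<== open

==> push(x→west)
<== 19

==> move(dir→west)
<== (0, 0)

==> sense(dir→south)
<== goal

==> move(dir→south)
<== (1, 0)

Answer: (1, 0)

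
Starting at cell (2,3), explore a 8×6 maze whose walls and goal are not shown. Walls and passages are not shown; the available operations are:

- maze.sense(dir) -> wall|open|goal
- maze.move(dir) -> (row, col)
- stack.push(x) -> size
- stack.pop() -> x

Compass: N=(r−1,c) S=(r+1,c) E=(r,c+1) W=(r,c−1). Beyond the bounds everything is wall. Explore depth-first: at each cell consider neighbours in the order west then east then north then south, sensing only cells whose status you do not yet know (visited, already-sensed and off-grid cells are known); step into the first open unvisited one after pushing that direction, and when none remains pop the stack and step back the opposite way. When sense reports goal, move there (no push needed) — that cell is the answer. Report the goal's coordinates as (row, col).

% maze.sense dir→west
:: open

% stack.push x→west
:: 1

% maze.move dir→west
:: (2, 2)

% maze.sense dir→west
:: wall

% maze.sense dir→north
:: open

% stack.push x→north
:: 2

% maze.move dir→north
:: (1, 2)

% maze.sense dir→west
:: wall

% maze.sense dir→east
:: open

% stack.push x→east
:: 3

% maze.move dir→east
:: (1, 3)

% maze.sense dir→east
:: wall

% maze.sense dir→north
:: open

% stack.push x→north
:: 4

% maze.move dir→north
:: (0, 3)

% maze.sense dir→west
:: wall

% maze.sense dir→east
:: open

% stack.push x→east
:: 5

% maze.move dir→east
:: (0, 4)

% maze.sense dir→east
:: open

% stack.push x→east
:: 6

% maze.move dir→east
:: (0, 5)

% maze.sense dir→south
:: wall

% stack.pop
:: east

% maze.move dir→west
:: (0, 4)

% stack.pop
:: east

% maze.move dir→west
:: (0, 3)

% stack.pop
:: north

% maze.move dir→south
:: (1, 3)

% stack.pop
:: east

% maze.move dir→west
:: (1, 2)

% stack.pop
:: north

% maze.move dir→south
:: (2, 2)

% maze.sense dir→south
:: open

% stack.push x→south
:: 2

% maze.move dir→south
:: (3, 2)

% maze.sense dir→west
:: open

% stack.push x→west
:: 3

% maze.move dir→west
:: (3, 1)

% maze.sense dir→west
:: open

% stack.push x→west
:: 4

% maze.move dir→west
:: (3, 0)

% maze.sense dir→north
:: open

% stack.push x→north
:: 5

% maze.move dir→north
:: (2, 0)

% maze.sense dir→north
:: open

% stack.push x→north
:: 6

% maze.move dir→north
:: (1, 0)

% maze.sense dir→north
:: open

% stack.push x→north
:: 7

% maze.move dir→north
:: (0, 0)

% maze.sense dir→east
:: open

% stack.push x→east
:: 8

% maze.move dir→east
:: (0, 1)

% stack.pop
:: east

% maze.move dir→west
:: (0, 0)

% stack.pop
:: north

% maze.move dir→south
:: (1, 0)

% stack.pop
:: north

% maze.move dir→south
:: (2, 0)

% stack.pop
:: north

% maze.move dir→south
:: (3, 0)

% maze.sense dir→south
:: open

% stack.push x→south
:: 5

% maze.move dir→south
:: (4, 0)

% maze.sense dir→east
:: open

% stack.push x→east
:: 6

% maze.move dir→east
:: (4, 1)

% maze.sense dir→east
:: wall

% maze.sense dir→south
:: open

% stack.push x→south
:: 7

% maze.move dir→south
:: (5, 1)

% maze.sense dir→west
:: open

% stack.push x→west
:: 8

% maze.move dir→west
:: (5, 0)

% maze.sense dir→south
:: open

% stack.push x→south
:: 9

% maze.move dir→south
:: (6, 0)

% maze.sense dir→east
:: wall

% maze.sense dir→south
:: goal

% maze.move dir→south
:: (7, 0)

Answer: (7, 0)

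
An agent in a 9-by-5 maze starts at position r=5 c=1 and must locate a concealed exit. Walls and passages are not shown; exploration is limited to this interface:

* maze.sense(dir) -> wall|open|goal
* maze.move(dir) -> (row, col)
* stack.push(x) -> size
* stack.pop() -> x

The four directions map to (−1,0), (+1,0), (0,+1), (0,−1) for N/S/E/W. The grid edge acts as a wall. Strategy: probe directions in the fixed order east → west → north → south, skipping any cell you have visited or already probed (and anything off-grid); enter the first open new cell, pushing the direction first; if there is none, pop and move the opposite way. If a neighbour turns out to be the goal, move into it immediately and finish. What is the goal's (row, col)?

Calling maze.sense(dir=east), and get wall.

Using maze.sense(dir=west), and see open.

I invoke stack.push(x=west), and get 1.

Now I run maze.move(dir=west), → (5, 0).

Invoking maze.sense(dir=north), giving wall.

I run maze.sense(dir=south), : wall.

I call stack.pop, — result: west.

I call maze.move(dir=east), : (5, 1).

Now I run maze.sense(dir=north), and observe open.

I invoke stack.push(x=north), and get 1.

Now I run maze.move(dir=north), and see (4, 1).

I use maze.sense(dir=east), : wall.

I use maze.sense(dir=north), and observe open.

I run stack.push(x=north), which returns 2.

Now I run maze.move(dir=north), : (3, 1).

I run maze.sense(dir=east), yielding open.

Next I call stack.push(x=east), giving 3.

I use maze.move(dir=east), yielding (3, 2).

Invoking maze.sense(dir=east), which returns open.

Calling stack.push(x=east), yielding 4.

I call maze.move(dir=east), giving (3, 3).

I invoke maze.sense(dir=east), and see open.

I invoke stack.push(x=east), which returns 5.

Calling maze.move(dir=east), and get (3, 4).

I try maze.sense(dir=north), and see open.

I invoke stack.push(x=north), — result: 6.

Now I run maze.move(dir=north), — result: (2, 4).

I run maze.sense(dir=west), → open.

Using stack.push(x=west), → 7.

I use maze.move(dir=west), and see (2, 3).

Then maze.sense(dir=west), and see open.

I run stack.push(x=west), which returns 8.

Invoking maze.move(dir=west), which returns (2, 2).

I invoke maze.sense(dir=west), giving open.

Calling stack.push(x=west), giving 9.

Using maze.move(dir=west), which returns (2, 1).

Then maze.sense(dir=west), giving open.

I call stack.push(x=west), giving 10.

I run maze.move(dir=west), and get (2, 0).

Invoking maze.sense(dir=north), : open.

Then stack.push(x=north), and observe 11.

I use maze.move(dir=north), and get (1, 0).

Using maze.sense(dir=east), giving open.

I use stack.push(x=east), → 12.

Using maze.move(dir=east), → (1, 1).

I invoke maze.sense(dir=east), → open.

I try stack.push(x=east), — result: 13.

I use maze.move(dir=east), : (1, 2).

I call maze.sense(dir=east), and get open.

Next I call stack.push(x=east), giving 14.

I invoke maze.move(dir=east), giving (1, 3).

I run maze.sense(dir=east), : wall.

Invoking maze.sense(dir=north), and get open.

Next I call stack.push(x=north), and observe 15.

I try maze.move(dir=north), yielding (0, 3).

Next I call maze.sense(dir=east), : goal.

Now I run maze.move(dir=east), and observe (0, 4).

Answer: (0, 4)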